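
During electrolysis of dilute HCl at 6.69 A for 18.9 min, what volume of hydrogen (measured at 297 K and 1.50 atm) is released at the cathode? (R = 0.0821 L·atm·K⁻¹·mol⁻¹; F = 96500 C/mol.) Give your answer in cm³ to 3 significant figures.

639 cm³

Q = It = 6.69 × 1134 = 7586 C
n(e⁻) = 7586 / 96500 = 0.07861 mol
2H⁺ + 2e⁻ → H₂, so n(H₂) = 0.07861 / 2 = 0.03931 mol
V = nRT/P = 0.03931 × 0.0821 × 297 / 1.50 = 0.6390 L
= 639 cm³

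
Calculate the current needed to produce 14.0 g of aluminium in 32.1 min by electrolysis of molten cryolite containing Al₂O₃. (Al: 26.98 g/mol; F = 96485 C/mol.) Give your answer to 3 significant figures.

78.0 A

n(Al) = 14.0 / 26.98 = 0.5189 mol
Al³⁺ + 3e⁻ → Al, so n(e⁻) = 3 × 0.5189 = 1.557 mol
Q = 1.557 × 96485 = 1.502×10^5 C
I = Q / t = 1.502×10^5 / 1926 s = 78.0 A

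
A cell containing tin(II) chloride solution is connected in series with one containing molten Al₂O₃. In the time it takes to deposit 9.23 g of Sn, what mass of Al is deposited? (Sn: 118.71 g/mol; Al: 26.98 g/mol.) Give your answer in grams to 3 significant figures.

n(Sn) = 9.23 / 118.71 = 0.07775 mol
Sn²⁺ + 2e⁻ → Sn, so n(e⁻) = 2 × 0.07775 = 0.1555 mol
Since the cells are in series, n(e⁻) in the Al cell is also 0.1555 mol.
Al³⁺ + 3e⁻ → Al, so n(Al) = 0.1555 / 3 = 0.05183 mol
m(Al) = 0.05183 × 26.98 = 1.40 g

1.40 g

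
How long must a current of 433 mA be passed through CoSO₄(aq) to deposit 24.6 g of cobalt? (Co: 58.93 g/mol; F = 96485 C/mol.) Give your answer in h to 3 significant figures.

n(Co) = 24.6 / 58.93 = 0.4174 mol
Co²⁺ + 2e⁻ → Co, so n(e⁻) = 2 × 0.4174 = 0.8348 mol
Q = 0.8348 × 96485 = 80550 C
t = Q / I = 80550 / 0.433 = 1.860×10^5 s = 51.7 h

51.7 h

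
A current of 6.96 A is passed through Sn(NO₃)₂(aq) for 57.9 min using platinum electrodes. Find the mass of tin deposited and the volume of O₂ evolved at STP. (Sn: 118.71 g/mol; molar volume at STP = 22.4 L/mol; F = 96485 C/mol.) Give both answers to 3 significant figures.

Q = 6.96 × 3474 = 24180 C; n(e⁻) = 24180 / 96485 = 0.2506 mol
Cathode: Sn²⁺ + 2e⁻ → Sn → n(Sn) = 0.2506/2 = 0.1253 mol → 14.9 g
Anode: 2H₂O → O₂ + 4H⁺ + 4e⁻ → n(O₂) = 0.2506/4 = 0.06265 mol → 1.40 L

14.9 g Sn; 1.40 L O₂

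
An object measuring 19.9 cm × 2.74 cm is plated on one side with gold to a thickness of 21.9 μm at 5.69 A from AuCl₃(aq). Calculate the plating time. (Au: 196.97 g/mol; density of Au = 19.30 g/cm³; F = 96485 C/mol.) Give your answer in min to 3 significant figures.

Plated area = 19.9 × 2.74 = 54.53 cm²
Volume = 54.53 × 21.9×10⁻⁴ cm = 0.1194 cm³
m(Au) = 0.1194 × 19.30 = 2.304 g
n(Au) = 2.304 / 196.97 = 0.01170 mol; n(e⁻) = 3 × 0.01170 = 0.03510 mol
Q = 0.03510 × 96485 = 3387 C
t = 3387 / 5.69 = 595.3 s = 9.92 min

9.92 min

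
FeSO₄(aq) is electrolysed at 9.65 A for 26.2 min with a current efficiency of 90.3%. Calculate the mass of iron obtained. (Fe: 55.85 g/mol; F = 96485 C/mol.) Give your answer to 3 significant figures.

Q = 9.65 × 1572 = 15170 C
n(e⁻) = 15170 / 96485 = 0.1572 mol
Fe²⁺ + 2e⁻ → Fe, so theoretical m(Fe) = 0.07860 × 55.85 = 4.390 g
Actual mass = 90.3% × 4.390 = 3.96 g

3.96 g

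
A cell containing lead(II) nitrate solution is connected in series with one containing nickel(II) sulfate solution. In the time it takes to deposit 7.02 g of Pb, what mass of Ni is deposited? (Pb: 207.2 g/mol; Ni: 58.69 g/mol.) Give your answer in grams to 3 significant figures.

n(Pb) = 7.02 / 207.2 = 0.03388 mol
Pb²⁺ + 2e⁻ → Pb, so n(e⁻) = 2 × 0.03388 = 0.06776 mol
Since the cells are in series, n(e⁻) in the Ni cell is also 0.06776 mol.
Ni²⁺ + 2e⁻ → Ni, so n(Ni) = 0.06776 / 2 = 0.03388 mol
m(Ni) = 0.03388 × 58.69 = 1.99 g

1.99 g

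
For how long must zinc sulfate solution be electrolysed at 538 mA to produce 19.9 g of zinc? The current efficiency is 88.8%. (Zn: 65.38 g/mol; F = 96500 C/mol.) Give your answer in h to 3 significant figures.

n(Zn) = 19.9 / 65.38 = 0.3044 mol
Zn²⁺ + 2e⁻ → Zn, so n(e⁻) = 2 × 0.3044 = 0.6088 mol
Q = 0.6088 × 96500 / 0.888 = 66160 C
t = Q / I = 66160 / 0.538 = 1.230×10^5 s = 34.2 h

34.2 h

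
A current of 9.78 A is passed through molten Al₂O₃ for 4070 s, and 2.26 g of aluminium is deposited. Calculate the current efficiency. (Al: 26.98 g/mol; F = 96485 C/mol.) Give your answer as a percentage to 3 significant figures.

60.9%

Q = 9.78 × 4070 = 39800 C
n(e⁻) = 39800 / 96485 = 0.4125 mol
Al³⁺ + 3e⁻ → Al, so theoretical n(Al) = 0.1375 mol → 3.710 g
Efficiency = 2.26 / 3.710 = 0.6092 = 60.9%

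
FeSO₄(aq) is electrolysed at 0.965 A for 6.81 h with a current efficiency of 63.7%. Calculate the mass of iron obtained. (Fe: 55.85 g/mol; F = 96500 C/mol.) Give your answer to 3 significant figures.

Q = 0.965 × 24516 = 23660 C
n(e⁻) = 23660 / 96500 = 0.2452 mol
Fe²⁺ + 2e⁻ → Fe, so theoretical m(Fe) = 0.1226 × 55.85 = 6.847 g
Actual mass = 63.7% × 6.847 = 4.36 g

4.36 g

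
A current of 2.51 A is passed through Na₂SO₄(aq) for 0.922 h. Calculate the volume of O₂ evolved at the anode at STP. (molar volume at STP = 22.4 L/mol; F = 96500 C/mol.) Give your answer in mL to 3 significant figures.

Q = It = 2.51 × 3319.2 = 8331 C
n(e⁻) = 8331 / 96500 = 0.08633 mol
2H₂O → O₂ + 4H⁺ + 4e⁻, so n(O₂) = 0.08633 / 4 = 0.02158 mol
V = 0.02158 × 22.4 = 0.4834 L
= 483 mL

483 mL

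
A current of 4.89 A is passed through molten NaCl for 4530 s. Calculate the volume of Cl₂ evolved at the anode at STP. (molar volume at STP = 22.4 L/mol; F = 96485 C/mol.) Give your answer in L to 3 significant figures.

2.57 L

Q = 4.89 A × 4530 s = 22150 C
n(e⁻) = 22150 / 96485 = 0.2296 mol
2Cl⁻ → Cl₂ + 2e⁻, so n(Cl₂) = 0.2296 / 2 = 0.1148 mol
V = 0.1148 × 22.4 = 2.572 L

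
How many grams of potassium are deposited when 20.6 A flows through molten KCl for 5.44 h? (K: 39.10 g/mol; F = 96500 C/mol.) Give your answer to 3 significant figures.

163 g

Q = It = 20.6 × 19584 = 4.034×10^5 C
Moles of electrons = 4.034×10^5 / 96500 = 4.180 mol
K⁺ + e⁻ → K, so n(K) = 4.180 mol
m = 4.180 × 39.10 = 163 g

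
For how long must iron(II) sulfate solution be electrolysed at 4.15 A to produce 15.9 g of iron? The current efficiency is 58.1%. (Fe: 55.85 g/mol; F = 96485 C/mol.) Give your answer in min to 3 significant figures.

380 min

n(Fe) = 15.9 / 55.85 = 0.2847 mol
Fe²⁺ + 2e⁻ → Fe, so n(e⁻) = 2 × 0.2847 = 0.5694 mol
Q = 0.5694 × 96485 / 0.581 = 94560 C
t = Q / I = 94560 / 4.15 = 22790 s = 380 min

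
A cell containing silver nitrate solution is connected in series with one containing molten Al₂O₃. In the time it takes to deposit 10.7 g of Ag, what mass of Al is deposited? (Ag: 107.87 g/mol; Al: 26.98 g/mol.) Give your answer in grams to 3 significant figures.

0.892 g

n(Ag) = 10.7 / 107.87 = 0.09919 mol
Ag⁺ + e⁻ → Ag, so n(e⁻) = 0.09919 mol
Same current for the same time ⇒ same n(e⁻) = 0.09919 mol in both cells.
Al³⁺ + 3e⁻ → Al, so n(Al) = 0.09919 / 3 = 0.03306 mol
m(Al) = 0.03306 × 26.98 = 0.892 g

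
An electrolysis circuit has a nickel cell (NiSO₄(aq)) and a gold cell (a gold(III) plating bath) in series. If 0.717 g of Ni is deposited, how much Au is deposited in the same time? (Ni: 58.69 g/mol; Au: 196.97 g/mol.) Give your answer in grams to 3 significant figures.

n(Ni) = 0.717 / 58.69 = 0.01222 mol
Ni²⁺ + 2e⁻ → Ni, so n(e⁻) = 2 × 0.01222 = 0.02444 mol
The cells are in series, so the same charge (and hence the same n(e⁻) = 0.02444 mol) passes through both.
Au³⁺ + 3e⁻ → Au, so n(Au) = 0.02444 / 3 = 0.008147 mol
m(Au) = 0.008147 × 196.97 = 1.60 g

1.60 g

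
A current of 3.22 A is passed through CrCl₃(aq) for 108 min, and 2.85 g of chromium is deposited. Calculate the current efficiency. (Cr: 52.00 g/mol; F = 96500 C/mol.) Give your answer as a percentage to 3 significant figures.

76.0%

Q = 3.22 × 6480 = 20870 C
n(e⁻) = 20870 / 96500 = 0.2163 mol
Cr³⁺ + 3e⁻ → Cr, so theoretical n(Cr) = 0.07210 mol → 3.749 g
Efficiency = 2.85 / 3.749 = 0.7602 = 76.0%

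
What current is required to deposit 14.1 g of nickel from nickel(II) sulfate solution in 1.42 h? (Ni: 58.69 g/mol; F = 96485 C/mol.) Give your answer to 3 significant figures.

9.07 A

n(Ni) = 14.1 / 58.69 = 0.2402 mol
Ni²⁺ + 2e⁻ → Ni, so n(e⁻) = 2 × 0.2402 = 0.4804 mol
Q = 0.4804 × 96485 = 46350 C
I = Q / t = 46350 / 5112 s = 9.07 A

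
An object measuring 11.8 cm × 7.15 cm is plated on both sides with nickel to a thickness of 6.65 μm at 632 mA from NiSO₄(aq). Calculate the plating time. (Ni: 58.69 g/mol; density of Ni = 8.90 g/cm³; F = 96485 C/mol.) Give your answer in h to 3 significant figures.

Plated area = 2 × 11.8 × 7.15 = 168.7 cm²
Volume = 168.7 × 6.65×10⁻⁴ cm = 0.1122 cm³
m(Ni) = 0.1122 × 8.90 = 0.9986 g
n(Ni) = 0.9986 / 58.69 = 0.01701 mol; n(e⁻) = 2 × 0.01701 = 0.03402 mol
Q = 0.03402 × 96485 = 3282 C
t = 3282 / 0.632 = 5193 s = 1.44 h

1.44 h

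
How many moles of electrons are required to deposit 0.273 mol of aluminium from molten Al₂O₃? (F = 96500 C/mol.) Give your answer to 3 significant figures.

Al³⁺ + 3e⁻ → Al, so n(e⁻) = 3 × 0.273 = 0.8190 mol

0.819 mol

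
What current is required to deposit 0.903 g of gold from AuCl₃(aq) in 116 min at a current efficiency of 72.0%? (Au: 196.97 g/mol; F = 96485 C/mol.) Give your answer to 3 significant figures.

n(Au) = 0.903 / 196.97 = 0.004584 mol
Au³⁺ + 3e⁻ → Au, so n(e⁻) = 3 × 0.004584 = 0.01375 mol
Q = 0.01375 × 96485 / 0.720 = 1843 C
I = Q / t = 1843 / 6960 s = 0.265 A

0.265 A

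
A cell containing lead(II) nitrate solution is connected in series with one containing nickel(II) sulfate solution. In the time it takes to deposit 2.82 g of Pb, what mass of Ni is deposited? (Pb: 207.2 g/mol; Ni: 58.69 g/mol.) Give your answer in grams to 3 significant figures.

n(Pb) = 2.82 / 207.2 = 0.01361 mol
Pb²⁺ + 2e⁻ → Pb, so n(e⁻) = 2 × 0.01361 = 0.02722 mol
Same current for the same time ⇒ same n(e⁻) = 0.02722 mol in both cells.
Ni²⁺ + 2e⁻ → Ni, so n(Ni) = 0.02722 / 2 = 0.01361 mol
m(Ni) = 0.01361 × 58.69 = 0.799 g

0.799 g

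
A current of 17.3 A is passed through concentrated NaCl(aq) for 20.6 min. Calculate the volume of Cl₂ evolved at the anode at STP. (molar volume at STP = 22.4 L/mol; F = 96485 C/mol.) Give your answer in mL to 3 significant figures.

Q = 17.3 A × 1236 s = 21380 C
n(e⁻) = Q/F = 21380/96485 = 0.2216 mol
2Cl⁻ → Cl₂ + 2e⁻, so n(Cl₂) = 0.2216 / 2 = 0.1108 mol
V = 0.1108 × 22.4 = 2.482 L
= 2480 mL

2480 mL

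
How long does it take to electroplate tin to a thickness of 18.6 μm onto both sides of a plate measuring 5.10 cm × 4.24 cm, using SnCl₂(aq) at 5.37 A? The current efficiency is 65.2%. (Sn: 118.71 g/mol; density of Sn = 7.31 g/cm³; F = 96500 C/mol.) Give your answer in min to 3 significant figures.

Plated area = 2 × 5.10 × 4.24 = 43.25 cm²
Volume = 43.25 × 18.6×10⁻⁴ cm = 0.08045 cm³
m(Sn) = 0.08045 × 7.31 = 0.5881 g
n(Sn) = 0.5881 / 118.71 = 0.004954 mol; n(e⁻) = 2 × 0.004954 = 0.009908 mol
Q = 0.009908 × 96500 / 0.652 = 1466 C
t = 1466 / 5.37 = 273.0 s = 4.55 min

4.55 min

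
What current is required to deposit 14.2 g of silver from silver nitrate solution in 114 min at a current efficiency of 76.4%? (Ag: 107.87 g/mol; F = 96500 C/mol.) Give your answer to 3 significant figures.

2.43 A

n(Ag) = 14.2 / 107.87 = 0.1316 mol
Ag⁺ + e⁻ → Ag, so n(e⁻) = 0.1316 mol
Q = 0.1316 × 96500 / 0.764 = 16620 C
I = Q / t = 16620 / 6840 s = 2.43 A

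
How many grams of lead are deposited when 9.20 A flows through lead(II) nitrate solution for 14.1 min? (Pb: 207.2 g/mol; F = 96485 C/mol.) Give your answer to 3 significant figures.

Q = 9.20 A × 846 s = 7783 C
n(e⁻) = 7783 / 96485 = 0.08067 mol
Pb²⁺ + 2e⁻ → Pb, so n(Pb) = 0.08067 / 2 = 0.04034 mol
m = 0.04034 × 207.2 = 8.36 g

8.36 g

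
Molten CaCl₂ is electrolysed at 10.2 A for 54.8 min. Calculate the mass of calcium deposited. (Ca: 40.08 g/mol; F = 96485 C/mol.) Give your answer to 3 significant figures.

Q = It = 10.2 × 3288 = 33540 C
n(e⁻) = Q/F = 33540/96485 = 0.3476 mol
Ca²⁺ + 2e⁻ → Ca, so n(Ca) = 0.3476 / 2 = 0.1738 mol
m = 0.1738 × 40.08 = 6.97 g

6.97 g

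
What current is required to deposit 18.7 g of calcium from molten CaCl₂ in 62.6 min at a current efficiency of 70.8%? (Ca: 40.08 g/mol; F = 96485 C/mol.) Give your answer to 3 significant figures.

n(Ca) = 18.7 / 40.08 = 0.4666 mol
Ca²⁺ + 2e⁻ → Ca, so n(e⁻) = 2 × 0.4666 = 0.9332 mol
Q = 0.9332 × 96485 / 0.708 = 1.272×10^5 C
I = Q / t = 1.272×10^5 / 3756 s = 33.9 A

33.9 A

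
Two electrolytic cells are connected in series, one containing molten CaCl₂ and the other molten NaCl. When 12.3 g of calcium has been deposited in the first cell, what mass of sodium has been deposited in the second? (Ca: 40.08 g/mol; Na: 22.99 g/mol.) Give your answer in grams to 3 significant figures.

n(Ca) = 12.3 / 40.08 = 0.3069 mol
Ca²⁺ + 2e⁻ → Ca, so n(e⁻) = 2 × 0.3069 = 0.6138 mol
In series, the same 0.6138 mol of electrons flows through the second cell.
Na⁺ + e⁻ → Na, so n(Na) = 0.6138 mol
m(Na) = 0.6138 × 22.99 = 14.1 g

14.1 g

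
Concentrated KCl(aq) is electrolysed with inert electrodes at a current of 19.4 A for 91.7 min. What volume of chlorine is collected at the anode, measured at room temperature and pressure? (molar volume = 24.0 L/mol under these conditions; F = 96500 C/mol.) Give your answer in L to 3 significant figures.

Q = 19.4 A × 5502 s = 1.067×10^5 C
n(e⁻) = Q/F = 1.067×10^5/96500 = 1.106 mol
2Cl⁻ → Cl₂ + 2e⁻, so n(Cl₂) = 1.106 / 2 = 0.5530 mol
V = 0.5530 × 24.0 = 13.27 L

13.3 L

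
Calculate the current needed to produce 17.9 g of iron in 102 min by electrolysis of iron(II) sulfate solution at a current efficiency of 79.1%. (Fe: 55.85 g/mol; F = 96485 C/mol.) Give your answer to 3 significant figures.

n(Fe) = 17.9 / 55.85 = 0.3205 mol
Fe²⁺ + 2e⁻ → Fe, so n(e⁻) = 2 × 0.3205 = 0.6410 mol
Q = 0.6410 × 96485 / 0.791 = 78190 C
I = Q / t = 78190 / 6120 s = 12.8 A

12.8 A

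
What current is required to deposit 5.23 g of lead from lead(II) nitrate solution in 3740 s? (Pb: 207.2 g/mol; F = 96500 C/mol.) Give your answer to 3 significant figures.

1.30 A

n(Pb) = 5.23 / 207.2 = 0.02524 mol
Pb²⁺ + 2e⁻ → Pb, so n(e⁻) = 2 × 0.02524 = 0.05048 mol
Q = 0.05048 × 96500 = 4871 C
I = Q / t = 4871 / 3740 s = 1.30 A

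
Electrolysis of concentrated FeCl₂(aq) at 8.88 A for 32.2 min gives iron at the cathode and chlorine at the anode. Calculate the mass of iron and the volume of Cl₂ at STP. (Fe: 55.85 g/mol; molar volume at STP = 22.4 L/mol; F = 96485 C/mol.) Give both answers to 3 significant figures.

Q = 8.88 × 1932 = 17160 C; n(e⁻) = 17160 / 96485 = 0.1779 mol
Cathode: Fe²⁺ + 2e⁻ → Fe → n(Fe) = 0.1779/2 = 0.08895 mol → 4.97 g
Anode: 2Cl⁻ → Cl₂ + 2e⁻ → n(Cl₂) = 0.1779/2 = 0.08895 mol → 1.99 L

4.97 g Fe; 1.99 L Cl₂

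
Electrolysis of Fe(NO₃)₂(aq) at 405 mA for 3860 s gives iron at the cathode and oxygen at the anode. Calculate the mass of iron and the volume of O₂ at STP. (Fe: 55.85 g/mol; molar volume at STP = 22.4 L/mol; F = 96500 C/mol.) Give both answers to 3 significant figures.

0.452 g Fe; 0.0907 L O₂

Q = 0.405 × 3860 = 1563 C; n(e⁻) = 1563 / 96500 = 0.01620 mol
Cathode: Fe²⁺ + 2e⁻ → Fe → n(Fe) = 0.01620/2 = 0.008100 mol → 0.452 g
Anode: 2H₂O → O₂ + 4H⁺ + 4e⁻ → n(O₂) = 0.01620/4 = 0.004050 mol → 0.0907 L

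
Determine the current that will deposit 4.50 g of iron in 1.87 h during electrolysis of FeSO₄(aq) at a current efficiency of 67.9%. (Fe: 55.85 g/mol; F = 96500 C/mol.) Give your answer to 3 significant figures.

3.40 A

n(Fe) = 4.50 / 55.85 = 0.08057 mol
Fe²⁺ + 2e⁻ → Fe, so n(e⁻) = 2 × 0.08057 = 0.1611 mol
Q = 0.1611 × 96500 / 0.679 = 22900 C
I = Q / t = 22900 / 6732 s = 3.40 A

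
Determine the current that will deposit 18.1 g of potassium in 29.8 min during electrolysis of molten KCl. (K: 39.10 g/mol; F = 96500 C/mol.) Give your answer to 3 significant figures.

n(K) = 18.1 / 39.10 = 0.4629 mol
K⁺ + e⁻ → K, so n(e⁻) = 0.4629 mol
Q = 0.4629 × 96500 = 44670 C
I = Q / t = 44670 / 1788 s = 25.0 A

25.0 A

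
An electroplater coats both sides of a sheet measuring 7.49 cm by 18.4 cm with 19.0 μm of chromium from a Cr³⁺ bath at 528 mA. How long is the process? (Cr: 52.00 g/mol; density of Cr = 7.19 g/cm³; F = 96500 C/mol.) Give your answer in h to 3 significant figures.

Plated area = 2 × 7.49 × 18.4 = 275.6 cm²
Volume = 275.6 × 19.0×10⁻⁴ cm = 0.5236 cm³
m(Cr) = 0.5236 × 7.19 = 3.765 g
n(Cr) = 3.765 / 52.00 = 0.07240 mol; n(e⁻) = 3 × 0.07240 = 0.2172 mol
Q = 0.2172 × 96500 = 20960 C
t = 20960 / 0.528 = 39700 s = 11.0 h

11.0 h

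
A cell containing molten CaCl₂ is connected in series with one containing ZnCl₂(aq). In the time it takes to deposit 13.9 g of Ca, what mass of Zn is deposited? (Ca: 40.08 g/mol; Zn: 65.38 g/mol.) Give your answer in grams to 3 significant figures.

22.7 g

n(Ca) = 13.9 / 40.08 = 0.3468 mol
Ca²⁺ + 2e⁻ → Ca, so n(e⁻) = 2 × 0.3468 = 0.6936 mol
Same current for the same time ⇒ same n(e⁻) = 0.6936 mol in both cells.
Zn²⁺ + 2e⁻ → Zn, so n(Zn) = 0.6936 / 2 = 0.3468 mol
m(Zn) = 0.3468 × 65.38 = 22.7 g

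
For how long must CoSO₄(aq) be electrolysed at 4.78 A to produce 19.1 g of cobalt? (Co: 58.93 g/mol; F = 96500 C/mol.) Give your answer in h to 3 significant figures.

3.64 h

n(Co) = 19.1 / 58.93 = 0.3241 mol
Co²⁺ + 2e⁻ → Co, so n(e⁻) = 2 × 0.3241 = 0.6482 mol
Q = 0.6482 × 96500 = 62550 C
t = Q / I = 62550 / 4.78 = 13090 s = 3.64 h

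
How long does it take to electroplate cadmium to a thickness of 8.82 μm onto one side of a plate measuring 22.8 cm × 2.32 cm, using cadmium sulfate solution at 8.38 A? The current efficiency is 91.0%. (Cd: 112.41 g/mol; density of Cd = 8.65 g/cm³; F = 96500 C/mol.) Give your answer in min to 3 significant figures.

Plated area = 22.8 × 2.32 = 52.90 cm²
Volume = 52.90 × 8.82×10⁻⁴ cm = 0.04666 cm³
m(Cd) = 0.04666 × 8.65 = 0.4036 g
n(Cd) = 0.4036 / 112.41 = 0.003590 mol; n(e⁻) = 2 × 0.003590 = 0.007180 mol
Q = 0.007180 × 96500 / 0.910 = 761.4 C
t = 761.4 / 8.38 = 90.86 s = 1.51 min

1.51 min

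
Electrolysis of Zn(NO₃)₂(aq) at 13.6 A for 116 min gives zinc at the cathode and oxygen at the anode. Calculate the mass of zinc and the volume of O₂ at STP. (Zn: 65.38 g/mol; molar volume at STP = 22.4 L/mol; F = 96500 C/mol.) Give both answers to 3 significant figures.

Q = 13.6 × 6960 = 94660 C; n(e⁻) = 94660 / 96500 = 0.9809 mol
Cathode: Zn²⁺ + 2e⁻ → Zn → n(Zn) = 0.9809/2 = 0.4905 mol → 32.1 g
Anode: 2H₂O → O₂ + 4H⁺ + 4e⁻ → n(O₂) = 0.9809/4 = 0.2452 mol → 5.49 L

32.1 g Zn; 5.49 L O₂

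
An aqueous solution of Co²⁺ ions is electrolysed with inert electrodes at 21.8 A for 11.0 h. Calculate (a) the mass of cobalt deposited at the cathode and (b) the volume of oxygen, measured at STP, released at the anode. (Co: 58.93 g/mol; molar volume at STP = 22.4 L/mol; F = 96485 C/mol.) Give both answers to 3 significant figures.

Q = 21.8 × 39600 = 8.633×10^5 C; n(e⁻) = 8.633×10^5 / 96485 = 8.948 mol
Cathode: Co²⁺ + 2e⁻ → Co → n(Co) = 8.948/2 = 4.474 mol → 264 g
Anode: 2H₂O → O₂ + 4H⁺ + 4e⁻ → n(O₂) = 8.948/4 = 2.237 mol → 50.1 L

264 g Co; 50.1 L O₂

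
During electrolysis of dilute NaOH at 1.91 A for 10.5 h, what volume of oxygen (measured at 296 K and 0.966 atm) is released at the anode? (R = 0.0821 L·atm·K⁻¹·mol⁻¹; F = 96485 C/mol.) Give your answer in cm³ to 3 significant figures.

Q = 1.91 A × 37800 s = 72200 C
n(e⁻) = 72200 / 96485 = 0.7483 mol
2H₂O → O₂ + 4H⁺ + 4e⁻, so n(O₂) = 0.7483 / 4 = 0.1871 mol
V = nRT/P = 0.1871 × 0.0821 × 296 / 0.966 = 4.707 L
= 4710 cm³

4710 cm³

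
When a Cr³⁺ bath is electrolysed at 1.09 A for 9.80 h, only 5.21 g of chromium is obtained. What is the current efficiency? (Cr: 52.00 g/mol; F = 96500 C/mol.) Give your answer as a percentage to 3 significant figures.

75.4%

Q = 1.09 × 35280 = 38460 C
n(e⁻) = 38460 / 96500 = 0.3985 mol
Cr³⁺ + 3e⁻ → Cr, so theoretical n(Cr) = 0.1328 mol → 6.906 g
Efficiency = 5.21 / 6.906 = 0.7544 = 75.4%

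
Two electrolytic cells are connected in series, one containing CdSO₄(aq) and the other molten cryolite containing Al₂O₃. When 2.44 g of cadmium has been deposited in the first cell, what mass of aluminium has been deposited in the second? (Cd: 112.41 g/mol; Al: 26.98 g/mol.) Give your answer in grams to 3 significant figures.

0.390 g

n(Cd) = 2.44 / 112.41 = 0.02171 mol
Cd²⁺ + 2e⁻ → Cd, so n(e⁻) = 2 × 0.02171 = 0.04342 mol
In series, the same 0.04342 mol of electrons flows through the second cell.
Al³⁺ + 3e⁻ → Al, so n(Al) = 0.04342 / 3 = 0.01447 mol
m(Al) = 0.01447 × 26.98 = 0.390 g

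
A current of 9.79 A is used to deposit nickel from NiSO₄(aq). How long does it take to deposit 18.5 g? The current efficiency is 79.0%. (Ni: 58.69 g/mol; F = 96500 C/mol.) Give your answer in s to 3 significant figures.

7870 s

n(Ni) = 18.5 / 58.69 = 0.3152 mol
Ni²⁺ + 2e⁻ → Ni, so n(e⁻) = 2 × 0.3152 = 0.6304 mol
Q = 0.6304 × 96500 / 0.790 = 77000 C
t = Q / I = 77000 / 9.79 = 7865 s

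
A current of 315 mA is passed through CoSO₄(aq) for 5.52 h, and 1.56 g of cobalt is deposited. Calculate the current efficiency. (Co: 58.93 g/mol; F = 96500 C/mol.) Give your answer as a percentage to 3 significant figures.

81.6%

Q = 0.315 × 19872 = 6260 C
n(e⁻) = 6260 / 96500 = 0.06487 mol
Co²⁺ + 2e⁻ → Co, so theoretical n(Co) = 0.03244 mol → 1.912 g
Efficiency = 1.56 / 1.912 = 0.8159 = 81.6%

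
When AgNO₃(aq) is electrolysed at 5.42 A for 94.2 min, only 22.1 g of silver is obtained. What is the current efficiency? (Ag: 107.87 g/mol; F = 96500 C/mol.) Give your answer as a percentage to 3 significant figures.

64.5%

Q = 5.42 × 5652 = 30630 C
n(e⁻) = 30630 / 96500 = 0.3174 mol
Ag⁺ + e⁻ → Ag, so theoretical n(Ag) = 0.3174 mol → 34.24 g
Efficiency = 22.1 / 34.24 = 0.6454 = 64.5%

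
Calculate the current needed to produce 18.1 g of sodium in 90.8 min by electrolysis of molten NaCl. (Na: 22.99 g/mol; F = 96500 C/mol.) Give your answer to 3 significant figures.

n(Na) = 18.1 / 22.99 = 0.7873 mol
Na⁺ + e⁻ → Na, so n(e⁻) = 0.7873 mol
Q = 0.7873 × 96500 = 75970 C
I = Q / t = 75970 / 5448 s = 13.9 A

13.9 A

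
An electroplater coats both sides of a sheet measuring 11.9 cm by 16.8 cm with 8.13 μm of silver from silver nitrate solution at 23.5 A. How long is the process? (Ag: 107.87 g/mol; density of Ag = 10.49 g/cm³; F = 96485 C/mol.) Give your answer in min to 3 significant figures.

2.16 min

Plated area = 2 × 11.9 × 16.8 = 399.8 cm²
Volume = 399.8 × 8.13×10⁻⁴ cm = 0.3250 cm³
m(Ag) = 0.3250 × 10.49 = 3.409 g
n(Ag) = 3.409 / 107.87 = 0.03160 mol; n(e⁻) = 0.03160 mol
Q = 0.03160 × 96485 = 3049 C
t = 3049 / 23.5 = 129.7 s = 2.16 min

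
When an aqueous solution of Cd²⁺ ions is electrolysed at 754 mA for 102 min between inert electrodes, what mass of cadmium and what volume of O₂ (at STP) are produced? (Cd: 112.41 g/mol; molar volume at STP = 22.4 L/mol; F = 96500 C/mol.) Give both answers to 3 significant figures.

Q = 0.754 × 6120 = 4614 C; n(e⁻) = 4614 / 96500 = 0.04781 mol
Cathode: Cd²⁺ + 2e⁻ → Cd → n(Cd) = 0.04781/2 = 0.02391 mol → 2.69 g
Anode: 2H₂O → O₂ + 4H⁺ + 4e⁻ → n(O₂) = 0.04781/4 = 0.01195 mol → 0.268 L

2.69 g Cd; 0.268 L O₂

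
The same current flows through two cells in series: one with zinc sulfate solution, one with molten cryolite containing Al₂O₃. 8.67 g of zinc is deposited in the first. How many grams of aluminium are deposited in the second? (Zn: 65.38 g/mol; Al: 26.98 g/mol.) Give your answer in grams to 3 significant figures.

2.39 g

n(Zn) = 8.67 / 65.38 = 0.1326 mol
Zn²⁺ + 2e⁻ → Zn, so n(e⁻) = 2 × 0.1326 = 0.2652 mol
In series, the same 0.2652 mol of electrons flows through the second cell.
Al³⁺ + 3e⁻ → Al, so n(Al) = 0.2652 / 3 = 0.08840 mol
m(Al) = 0.08840 × 26.98 = 2.39 g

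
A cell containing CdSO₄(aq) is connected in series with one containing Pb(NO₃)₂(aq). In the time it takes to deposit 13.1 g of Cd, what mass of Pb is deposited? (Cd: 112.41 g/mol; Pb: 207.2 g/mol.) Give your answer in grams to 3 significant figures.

n(Cd) = 13.1 / 112.41 = 0.1165 mol
Cd²⁺ + 2e⁻ → Cd, so n(e⁻) = 2 × 0.1165 = 0.2330 mol
In series, the same 0.2330 mol of electrons flows through the second cell.
Pb²⁺ + 2e⁻ → Pb, so n(Pb) = 0.2330 / 2 = 0.1165 mol
m(Pb) = 0.1165 × 207.2 = 24.1 g

24.1 g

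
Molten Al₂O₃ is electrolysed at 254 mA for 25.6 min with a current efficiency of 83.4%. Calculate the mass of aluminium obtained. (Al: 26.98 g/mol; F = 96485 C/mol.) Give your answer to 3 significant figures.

Q = 0.254 × 1536 = 390.1 C
n(e⁻) = 390.1 / 96485 = 0.004043 mol
Al³⁺ + 3e⁻ → Al, so theoretical m(Al) = 0.001348 × 26.98 = 0.03637 g
Actual mass = 83.4% × 0.03637 = 0.0303 g

0.0303 g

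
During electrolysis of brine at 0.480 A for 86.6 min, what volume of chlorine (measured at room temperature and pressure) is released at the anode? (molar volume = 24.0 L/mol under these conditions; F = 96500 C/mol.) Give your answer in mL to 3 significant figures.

310 mL

Charge passed = 0.480 × 5196 = 2494 C
Moles of electrons = 2494 / 96500 = 0.02584 mol
2Cl⁻ → Cl₂ + 2e⁻, so n(Cl₂) = 0.02584 / 2 = 0.01292 mol
V = 0.01292 × 24.0 = 0.3101 L
= 310 mL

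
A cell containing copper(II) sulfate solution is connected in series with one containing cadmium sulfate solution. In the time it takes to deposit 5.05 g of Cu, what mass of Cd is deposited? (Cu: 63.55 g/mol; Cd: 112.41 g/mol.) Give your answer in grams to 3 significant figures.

n(Cu) = 5.05 / 63.55 = 0.07946 mol
Cu²⁺ + 2e⁻ → Cu, so n(e⁻) = 2 × 0.07946 = 0.1589 mol
Same current for the same time ⇒ same n(e⁻) = 0.1589 mol in both cells.
Cd²⁺ + 2e⁻ → Cd, so n(Cd) = 0.1589 / 2 = 0.07945 mol
m(Cd) = 0.07945 × 112.41 = 8.93 g

8.93 g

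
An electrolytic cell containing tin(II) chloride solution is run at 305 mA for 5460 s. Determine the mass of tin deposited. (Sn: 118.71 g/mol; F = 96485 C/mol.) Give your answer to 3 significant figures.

Charge passed = 0.305 × 5460 = 1665 C
Moles of electrons = 1665 / 96485 = 0.01726 mol
Sn²⁺ + 2e⁻ → Sn, so n(Sn) = 0.01726 / 2 = 0.008630 mol
m = 0.008630 × 118.71 = 1.02 g

1.02 g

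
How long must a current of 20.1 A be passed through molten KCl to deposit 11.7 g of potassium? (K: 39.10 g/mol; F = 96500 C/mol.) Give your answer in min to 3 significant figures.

23.9 min

n(K) = 11.7 / 39.10 = 0.2992 mol
K⁺ + e⁻ → K, so n(e⁻) = 0.2992 mol
Q = 0.2992 × 96500 = 28870 C
t = Q / I = 28870 / 20.1 = 1436 s = 23.9 min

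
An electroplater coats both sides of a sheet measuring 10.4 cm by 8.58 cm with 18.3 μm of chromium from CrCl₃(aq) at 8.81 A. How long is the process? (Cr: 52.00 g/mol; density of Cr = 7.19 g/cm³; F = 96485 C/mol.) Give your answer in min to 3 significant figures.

Plated area = 2 × 10.4 × 8.58 = 178.5 cm²
Volume = 178.5 × 18.3×10⁻⁴ cm = 0.3267 cm³
m(Cr) = 0.3267 × 7.19 = 2.349 g
n(Cr) = 2.349 / 52.00 = 0.04517 mol; n(e⁻) = 3 × 0.04517 = 0.1355 mol
Q = 0.1355 × 96485 = 13070 C
t = 13070 / 8.81 = 1484 s = 24.7 min

24.7 min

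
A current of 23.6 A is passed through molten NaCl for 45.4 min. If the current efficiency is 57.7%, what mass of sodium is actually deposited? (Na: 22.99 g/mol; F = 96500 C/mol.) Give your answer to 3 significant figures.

8.84 g

Q = 23.6 × 2724 = 64290 C
n(e⁻) = 64290 / 96500 = 0.6662 mol
Na⁺ + e⁻ → Na, so theoretical m(Na) = 0.6662 × 22.99 = 15.32 g
Actual mass = 57.7% × 15.32 = 8.84 g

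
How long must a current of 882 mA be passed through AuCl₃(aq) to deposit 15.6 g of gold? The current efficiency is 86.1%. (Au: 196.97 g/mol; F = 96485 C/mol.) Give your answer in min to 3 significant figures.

503 min

n(Au) = 15.6 / 196.97 = 0.07920 mol
Au³⁺ + 3e⁻ → Au, so n(e⁻) = 3 × 0.07920 = 0.2376 mol
Q = 0.2376 × 96485 / 0.861 = 26630 C
t = Q / I = 26630 / 0.882 = 30190 s = 503 min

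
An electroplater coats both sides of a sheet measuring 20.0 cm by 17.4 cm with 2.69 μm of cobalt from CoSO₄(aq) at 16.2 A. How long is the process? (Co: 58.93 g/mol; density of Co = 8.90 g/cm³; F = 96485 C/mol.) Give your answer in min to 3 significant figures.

5.61 min

Plated area = 2 × 20.0 × 17.4 = 696.0 cm²
Volume = 696.0 × 2.69×10⁻⁴ cm = 0.1872 cm³
m(Co) = 0.1872 × 8.90 = 1.666 g
n(Co) = 1.666 / 58.93 = 0.02827 mol; n(e⁻) = 2 × 0.02827 = 0.05654 mol
Q = 0.05654 × 96485 = 5455 C
t = 5455 / 16.2 = 336.7 s = 5.61 min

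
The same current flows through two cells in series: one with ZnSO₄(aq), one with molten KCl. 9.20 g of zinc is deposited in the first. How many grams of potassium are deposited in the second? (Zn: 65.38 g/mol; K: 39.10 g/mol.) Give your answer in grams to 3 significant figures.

11.0 g

n(Zn) = 9.20 / 65.38 = 0.1407 mol
Zn²⁺ + 2e⁻ → Zn, so n(e⁻) = 2 × 0.1407 = 0.2814 mol
Since the cells are in series, n(e⁻) in the K cell is also 0.2814 mol.
K⁺ + e⁻ → K, so n(K) = 0.2814 mol
m(K) = 0.2814 × 39.10 = 11.0 g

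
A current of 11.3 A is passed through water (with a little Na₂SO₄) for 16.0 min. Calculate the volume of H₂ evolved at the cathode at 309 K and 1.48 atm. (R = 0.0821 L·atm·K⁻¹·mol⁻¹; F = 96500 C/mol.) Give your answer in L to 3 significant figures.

Q = 11.3 A × 960 s = 10850 C
Moles of electrons = 10850 / 96500 = 0.1124 mol
2H⁺ + 2e⁻ → H₂, so n(H₂) = 0.1124 / 2 = 0.05620 mol
V = nRT/P = 0.05620 × 0.0821 × 309 / 1.48 = 0.9633 L

0.963 L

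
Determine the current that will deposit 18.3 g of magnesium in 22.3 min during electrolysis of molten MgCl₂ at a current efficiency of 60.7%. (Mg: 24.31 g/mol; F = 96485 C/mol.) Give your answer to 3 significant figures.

n(Mg) = 18.3 / 24.31 = 0.7528 mol
Mg²⁺ + 2e⁻ → Mg, so n(e⁻) = 2 × 0.7528 = 1.506 mol
Q = 1.506 × 96485 / 0.607 = 2.394×10^5 C
I = Q / t = 2.394×10^5 / 1338 s = 179 A

179 A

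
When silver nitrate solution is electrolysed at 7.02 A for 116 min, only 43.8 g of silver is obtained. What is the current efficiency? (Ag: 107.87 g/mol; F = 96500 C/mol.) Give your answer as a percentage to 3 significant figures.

80.2%

Q = 7.02 × 6960 = 48860 C
n(e⁻) = 48860 / 96500 = 0.5063 mol
Ag⁺ + e⁻ → Ag, so theoretical n(Ag) = 0.5063 mol → 54.61 g
Efficiency = 43.8 / 54.61 = 0.8021 = 80.2%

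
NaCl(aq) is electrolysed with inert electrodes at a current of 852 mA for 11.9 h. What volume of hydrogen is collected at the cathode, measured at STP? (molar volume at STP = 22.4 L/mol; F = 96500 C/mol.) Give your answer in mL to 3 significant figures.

4240 mL

Charge passed = 0.852 × 42840 = 36500 C
n(e⁻) = Q/F = 36500/96500 = 0.3782 mol
2H⁺ + 2e⁻ → H₂, so n(H₂) = 0.3782 / 2 = 0.1891 mol
V = 0.1891 × 22.4 = 4.236 L
= 4240 mL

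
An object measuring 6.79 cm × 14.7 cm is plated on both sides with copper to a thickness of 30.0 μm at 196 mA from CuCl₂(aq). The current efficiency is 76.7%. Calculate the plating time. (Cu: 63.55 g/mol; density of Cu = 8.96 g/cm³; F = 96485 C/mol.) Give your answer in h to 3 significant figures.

30.1 h

Plated area = 2 × 6.79 × 14.7 = 199.6 cm²
Volume = 199.6 × 30.0×10⁻⁴ cm = 0.5988 cm³
m(Cu) = 0.5988 × 8.96 = 5.365 g
n(Cu) = 5.365 / 63.55 = 0.08442 mol; n(e⁻) = 2 × 0.08442 = 0.1688 mol
Q = 0.1688 × 96485 / 0.767 = 21230 C
t = 21230 / 0.196 = 1.083×10^5 s = 30.1 h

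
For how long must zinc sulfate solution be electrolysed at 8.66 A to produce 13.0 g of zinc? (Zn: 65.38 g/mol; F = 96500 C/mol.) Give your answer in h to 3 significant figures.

n(Zn) = 13.0 / 65.38 = 0.1988 mol
Zn²⁺ + 2e⁻ → Zn, so n(e⁻) = 2 × 0.1988 = 0.3976 mol
Q = 0.3976 × 96500 = 38370 C
t = Q / I = 38370 / 8.66 = 4431 s = 1.23 h

1.23 h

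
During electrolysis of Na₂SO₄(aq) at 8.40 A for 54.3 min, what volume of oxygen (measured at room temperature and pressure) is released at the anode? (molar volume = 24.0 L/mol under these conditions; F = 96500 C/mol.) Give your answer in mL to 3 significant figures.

1700 mL

Q = It = 8.40 × 3258 = 27370 C
n(e⁻) = Q/F = 27370/96500 = 0.2836 mol
2H₂O → O₂ + 4H⁺ + 4e⁻, so n(O₂) = 0.2836 / 4 = 0.07090 mol
V = 0.07090 × 24.0 = 1.702 L
= 1700 mL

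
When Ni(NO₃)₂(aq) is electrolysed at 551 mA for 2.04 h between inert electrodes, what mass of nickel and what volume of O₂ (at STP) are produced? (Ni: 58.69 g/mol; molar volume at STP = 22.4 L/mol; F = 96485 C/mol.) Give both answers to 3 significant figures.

1.23 g Ni; 0.235 L O₂

Q = 0.551 × 7344 = 4047 C; n(e⁻) = 4047 / 96485 = 0.04194 mol
Cathode: Ni²⁺ + 2e⁻ → Ni → n(Ni) = 0.04194/2 = 0.02097 mol → 1.23 g
Anode: 2H₂O → O₂ + 4H⁺ + 4e⁻ → n(O₂) = 0.04194/4 = 0.01049 mol → 0.235 L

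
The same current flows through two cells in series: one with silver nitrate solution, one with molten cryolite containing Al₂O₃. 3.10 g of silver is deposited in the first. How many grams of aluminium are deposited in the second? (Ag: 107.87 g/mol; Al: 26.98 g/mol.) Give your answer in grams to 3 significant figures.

n(Ag) = 3.10 / 107.87 = 0.02874 mol
Ag⁺ + e⁻ → Ag, so n(e⁻) = 0.02874 mol
Since the cells are in series, n(e⁻) in the Al cell is also 0.02874 mol.
Al³⁺ + 3e⁻ → Al, so n(Al) = 0.02874 / 3 = 0.009580 mol
m(Al) = 0.009580 × 26.98 = 0.258 g

0.258 g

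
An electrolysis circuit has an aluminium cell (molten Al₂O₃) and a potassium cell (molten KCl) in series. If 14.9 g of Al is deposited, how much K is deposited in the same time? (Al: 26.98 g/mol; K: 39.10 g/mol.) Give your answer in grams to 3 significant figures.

n(Al) = 14.9 / 26.98 = 0.5523 mol
Al³⁺ + 3e⁻ → Al, so n(e⁻) = 3 × 0.5523 = 1.657 mol
The cells are in series, so the same charge (and hence the same n(e⁻) = 1.657 mol) passes through both.
K⁺ + e⁻ → K, so n(K) = 1.657 mol
m(K) = 1.657 × 39.10 = 64.8 g

64.8 g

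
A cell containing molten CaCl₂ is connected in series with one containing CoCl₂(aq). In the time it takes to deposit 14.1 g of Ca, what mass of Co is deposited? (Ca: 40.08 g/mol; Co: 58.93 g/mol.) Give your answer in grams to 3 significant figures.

n(Ca) = 14.1 / 40.08 = 0.3518 mol
Ca²⁺ + 2e⁻ → Ca, so n(e⁻) = 2 × 0.3518 = 0.7036 mol
The cells are in series, so the same charge (and hence the same n(e⁻) = 0.7036 mol) passes through both.
Co²⁺ + 2e⁻ → Co, so n(Co) = 0.7036 / 2 = 0.3518 mol
m(Co) = 0.3518 × 58.93 = 20.7 g

20.7 g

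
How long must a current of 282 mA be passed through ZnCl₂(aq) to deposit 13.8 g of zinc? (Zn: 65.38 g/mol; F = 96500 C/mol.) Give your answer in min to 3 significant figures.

2410 min

n(Zn) = 13.8 / 65.38 = 0.2111 mol
Zn²⁺ + 2e⁻ → Zn, so n(e⁻) = 2 × 0.2111 = 0.4222 mol
Q = 0.4222 × 96500 = 40740 C
t = Q / I = 40740 / 0.282 = 1.445×10^5 s = 2410 min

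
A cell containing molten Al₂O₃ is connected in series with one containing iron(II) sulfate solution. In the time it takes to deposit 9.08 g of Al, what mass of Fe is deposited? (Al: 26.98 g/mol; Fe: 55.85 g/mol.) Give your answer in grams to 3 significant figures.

28.2 g

n(Al) = 9.08 / 26.98 = 0.3365 mol
Al³⁺ + 3e⁻ → Al, so n(e⁻) = 3 × 0.3365 = 1.010 mol
Since the cells are in series, n(e⁻) in the Fe cell is also 1.010 mol.
Fe²⁺ + 2e⁻ → Fe, so n(Fe) = 1.010 / 2 = 0.5050 mol
m(Fe) = 0.5050 × 55.85 = 28.2 g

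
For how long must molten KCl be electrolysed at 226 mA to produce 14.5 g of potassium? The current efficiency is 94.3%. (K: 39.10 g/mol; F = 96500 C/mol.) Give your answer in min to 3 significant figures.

n(K) = 14.5 / 39.10 = 0.3708 mol
K⁺ + e⁻ → K, so n(e⁻) = 0.3708 mol
Q = 0.3708 × 96500 / 0.943 = 37950 C
t = Q / I = 37950 / 0.226 = 1.679×10^5 s = 2800 min

2800 min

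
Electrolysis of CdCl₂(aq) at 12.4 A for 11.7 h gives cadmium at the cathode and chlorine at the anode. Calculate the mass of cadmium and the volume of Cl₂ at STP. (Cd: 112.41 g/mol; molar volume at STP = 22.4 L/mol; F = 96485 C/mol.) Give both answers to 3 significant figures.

304 g Cd; 60.6 L Cl₂

Q = 12.4 × 42120 = 5.223×10^5 C; n(e⁻) = 5.223×10^5 / 96485 = 5.413 mol
Cathode: Cd²⁺ + 2e⁻ → Cd → n(Cd) = 5.413/2 = 2.707 mol → 304 g
Anode: 2Cl⁻ → Cl₂ + 2e⁻ → n(Cl₂) = 5.413/2 = 2.707 mol → 60.6 L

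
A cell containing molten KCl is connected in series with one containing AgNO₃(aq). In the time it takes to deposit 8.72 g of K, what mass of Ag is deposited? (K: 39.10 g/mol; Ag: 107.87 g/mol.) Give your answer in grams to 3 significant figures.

24.1 g

n(K) = 8.72 / 39.10 = 0.2230 mol
K⁺ + e⁻ → K, so n(e⁻) = 0.2230 mol
Since the cells are in series, n(e⁻) in the Ag cell is also 0.2230 mol.
Ag⁺ + e⁻ → Ag, so n(Ag) = 0.2230 mol
m(Ag) = 0.2230 × 107.87 = 24.1 g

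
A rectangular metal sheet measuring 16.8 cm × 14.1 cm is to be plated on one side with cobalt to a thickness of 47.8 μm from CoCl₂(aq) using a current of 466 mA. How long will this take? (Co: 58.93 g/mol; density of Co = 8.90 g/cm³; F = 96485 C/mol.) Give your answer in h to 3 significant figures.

19.7 h

Plated area = 16.8 × 14.1 = 236.9 cm²
Volume = 236.9 × 47.8×10⁻⁴ cm = 1.132 cm³
m(Co) = 1.132 × 8.90 = 10.07 g
n(Co) = 10.07 / 58.93 = 0.1709 mol; n(e⁻) = 2 × 0.1709 = 0.3418 mol
Q = 0.3418 × 96485 = 32980 C
t = 32980 / 0.466 = 70770 s = 19.7 h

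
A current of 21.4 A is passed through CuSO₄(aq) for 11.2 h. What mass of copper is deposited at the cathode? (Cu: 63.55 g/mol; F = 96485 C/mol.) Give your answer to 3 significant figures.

284 g

Q = 21.4 A × 40320 s = 8.628×10^5 C
n(e⁻) = 8.628×10^5 / 96485 = 8.942 mol
Cu²⁺ + 2e⁻ → Cu, so n(Cu) = 8.942 / 2 = 4.471 mol
m = 4.471 × 63.55 = 284 g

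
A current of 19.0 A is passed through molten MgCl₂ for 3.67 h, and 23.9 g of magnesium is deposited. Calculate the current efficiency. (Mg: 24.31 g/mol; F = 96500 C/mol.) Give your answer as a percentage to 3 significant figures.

Q = 19.0 × 13212 = 2.510×10^5 C
n(e⁻) = 2.510×10^5 / 96500 = 2.601 mol
Mg²⁺ + 2e⁻ → Mg, so theoretical n(Mg) = 1.301 mol → 31.63 g
Efficiency = 23.9 / 31.63 = 0.7556 = 75.6%

75.6%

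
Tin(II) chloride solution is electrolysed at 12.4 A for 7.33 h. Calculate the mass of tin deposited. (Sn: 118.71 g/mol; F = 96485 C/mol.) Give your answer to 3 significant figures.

Q = 12.4 A × 26388 s = 3.272×10^5 C
n(e⁻) = 3.272×10^5 / 96485 = 3.391 mol
Sn²⁺ + 2e⁻ → Sn, so n(Sn) = 3.391 / 2 = 1.696 mol
m = 1.696 × 118.71 = 201 g

201 g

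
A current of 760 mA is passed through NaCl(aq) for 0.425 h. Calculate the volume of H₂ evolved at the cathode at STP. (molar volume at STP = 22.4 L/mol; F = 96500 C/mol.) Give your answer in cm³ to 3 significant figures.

Q = It = 0.760 × 1530 = 1163 C
n(e⁻) = 1163 / 96500 = 0.01205 mol
2H⁺ + 2e⁻ → H₂, so n(H₂) = 0.01205 / 2 = 0.006025 mol
V = 0.006025 × 22.4 = 0.1350 L
= 135 cm³

135 cm³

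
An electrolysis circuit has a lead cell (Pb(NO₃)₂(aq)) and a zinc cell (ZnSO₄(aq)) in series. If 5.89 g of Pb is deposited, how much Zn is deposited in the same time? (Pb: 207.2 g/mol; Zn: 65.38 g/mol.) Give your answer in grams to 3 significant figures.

1.86 g

n(Pb) = 5.89 / 207.2 = 0.02843 mol
Pb²⁺ + 2e⁻ → Pb, so n(e⁻) = 2 × 0.02843 = 0.05686 mol
Same current for the same time ⇒ same n(e⁻) = 0.05686 mol in both cells.
Zn²⁺ + 2e⁻ → Zn, so n(Zn) = 0.05686 / 2 = 0.02843 mol
m(Zn) = 0.02843 × 65.38 = 1.86 g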